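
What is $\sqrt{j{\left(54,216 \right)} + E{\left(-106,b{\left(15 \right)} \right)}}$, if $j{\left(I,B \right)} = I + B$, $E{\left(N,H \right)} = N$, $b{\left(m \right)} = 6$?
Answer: $2 \sqrt{41} \approx 12.806$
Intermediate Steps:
$j{\left(I,B \right)} = B + I$
$\sqrt{j{\left(54,216 \right)} + E{\left(-106,b{\left(15 \right)} \right)}} = \sqrt{\left(216 + 54\right) - 106} = \sqrt{270 - 106} = \sqrt{164} = 2 \sqrt{41}$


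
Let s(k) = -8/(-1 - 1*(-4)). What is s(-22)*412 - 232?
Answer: -3992/3 ≈ -1330.7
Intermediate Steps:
s(k) = -8/3 (s(k) = -8/(-1 + 4) = -8/3)
s(-22)*412 - 232 = -8/3*412 - 232 = -3296/3 - 232 = -3992/3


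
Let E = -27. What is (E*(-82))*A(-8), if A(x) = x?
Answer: -17712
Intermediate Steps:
(E*(-82))*A(-8) = -27*(-82)*(-8) = 2214*(-8) = -17712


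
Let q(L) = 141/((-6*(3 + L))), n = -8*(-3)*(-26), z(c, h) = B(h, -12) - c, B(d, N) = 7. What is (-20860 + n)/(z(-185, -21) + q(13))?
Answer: -687488/6097 ≈ -112.76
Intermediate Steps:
z(c, h) = 7 - c
n = -624 (n = 24*(-26) = -624)
q(L) = 141/(-18 - 6*L)
(-20860 + n)/(z(-185, -21) + q(13)) = (-20860 - 624)/((7 - 1*(-185)) - 47/(6 + 2*13)) = -21484/((7 + 185) - 47/(6 + 26)) = -21484/(192 - 47/32) = -21484/6097/32 = -21484*32/6097 = -687488/6097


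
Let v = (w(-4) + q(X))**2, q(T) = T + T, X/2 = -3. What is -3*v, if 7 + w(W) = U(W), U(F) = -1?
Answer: -1200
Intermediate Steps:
X = -6 (X = 2*(-3) = -6)
q(T) = 2*T
w(W) = -8 (w(W) = -7 - 1 = -8)
v = 400 (v = (-8 + 2*(-6))**2 = (-8 - 12)**2 = (-20)**2 = 400)
-3*v = -3*400 = -1200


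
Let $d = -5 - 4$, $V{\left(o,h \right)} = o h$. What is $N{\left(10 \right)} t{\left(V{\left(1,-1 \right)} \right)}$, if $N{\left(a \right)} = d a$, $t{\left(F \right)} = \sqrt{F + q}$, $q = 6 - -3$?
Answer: $- 180 \sqrt{2} \approx -254.56$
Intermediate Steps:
$V{\left(o,h \right)} = h o$
$q = 9$ ($q = 6 + 3 = 9$)
$t{\left(F \right)} = \sqrt{9 + F}$ ($t{\left(F \right)} = \sqrt{F + 9} = \sqrt{9 + F}$)
$d = -9$ ($d = -5 - 4 = -9$)
$N{\left(a \right)} = - 9 a$
$N{\left(10 \right)} t{\left(V{\left(1,-1 \right)} \right)} = \left(-9\right) 10 \sqrt{9 - 1} = - 90 \sqrt{9 - 1} = - 90 \sqrt{8} = - 90 \cdot 2 \sqrt{2} = - 180 \sqrt{2}$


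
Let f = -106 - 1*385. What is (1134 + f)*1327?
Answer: 853261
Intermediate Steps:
f = -491 (f = -106 - 385 = -491)
(1134 + f)*1327 = (1134 - 491)*1327 = 643*1327 = 853261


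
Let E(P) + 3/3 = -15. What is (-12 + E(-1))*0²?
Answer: 0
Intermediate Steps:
E(P) = -16 (E(P) = -1 - 15 = -16)
(-12 + E(-1))*0² = (-12 - 16)*0² = -28*0 = 0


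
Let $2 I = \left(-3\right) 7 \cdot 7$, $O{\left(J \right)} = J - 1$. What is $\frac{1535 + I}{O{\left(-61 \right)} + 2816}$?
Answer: $\frac{2923}{5508} \approx 0.53068$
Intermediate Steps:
$O{\left(J \right)} = -1 + J$
$I = - \frac{147}{2}$ ($I = \frac{\left(-3\right) 7 \cdot 7}{2} = \frac{\left(-21\right) 7}{2} = \frac{1}{2} \left(-147\right) = - \frac{147}{2} \approx -73.5$)
$\frac{1535 + I}{O{\left(-61 \right)} + 2816} = \frac{1535 - \frac{147}{2}}{\left(-1 - 61\right) + 2816} = \frac{2923}{2 \left(-62 + 2816\right)} = \frac{2923}{2 \cdot 2754} = \frac{2923}{2} \cdot \frac{1}{2754} = \frac{2923}{5508}$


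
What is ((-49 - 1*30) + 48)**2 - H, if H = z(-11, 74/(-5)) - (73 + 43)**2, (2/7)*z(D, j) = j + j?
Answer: 72603/5 ≈ 14521.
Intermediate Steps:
z(D, j) = 7*j (z(D, j) = 7*(j + j)/2 = 7*(2*j)/2 = 7*j)
H = -67798/5 (H = 7*(74/(-5)) - (73 + 43)**2 = 7*(74*(-1/5)) - 1*116**2 = 7*(-74/5) - 1*13456 = -518/5 - 13456 = -67798/5 ≈ -13560.)
((-49 - 1*30) + 48)**2 - H = ((-49 - 1*30) + 48)**2 - 1*(-67798/5) = ((-49 - 30) + 48)**2 + 67798/5 = (-79 + 48)**2 + 67798/5 = (-31)**2 + 67798/5 = 961 + 67798/5 = 72603/5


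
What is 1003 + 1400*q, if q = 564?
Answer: 790603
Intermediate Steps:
1003 + 1400*q = 1003 + 1400*564 = 1003 + 789600 = 790603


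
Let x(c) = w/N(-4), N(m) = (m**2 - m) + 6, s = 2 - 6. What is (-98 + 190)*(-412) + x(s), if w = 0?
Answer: -37904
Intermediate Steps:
s = -4
N(m) = 6 + m**2 - m
x(c) = 0 (x(c) = 0/(6 + (-4)**2 - 1*(-4)) = 0/(6 + 16 + 4) = 0/26 = 0*(1/26) = 0)
(-98 + 190)*(-412) + x(s) = (-98 + 190)*(-412) + 0 = 92*(-412) + 0 = -37904 + 0 = -37904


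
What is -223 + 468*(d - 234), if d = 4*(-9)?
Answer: -126583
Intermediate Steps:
d = -36
-223 + 468*(d - 234) = -223 + 468*(-36 - 234) = -223 + 468*(-270) = -223 - 126360 = -126583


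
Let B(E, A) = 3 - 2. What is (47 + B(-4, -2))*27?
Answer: 1296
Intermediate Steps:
B(E, A) = 1
(47 + B(-4, -2))*27 = (47 + 1)*27 = 48*27 = 1296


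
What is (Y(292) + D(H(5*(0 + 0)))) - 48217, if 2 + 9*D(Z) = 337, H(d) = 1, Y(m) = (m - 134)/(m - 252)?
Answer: -8671649/180 ≈ -48176.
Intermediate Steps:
Y(m) = (-134 + m)/(-252 + m)
D(Z) = 335/9 (D(Z) = -2/9 + (⅑)*337 = -2/9 + 337/9 = 335/9)
(Y(292) + D(H(5*(0 + 0)))) - 48217 = ((-134 + 292)/(-252 + 292) + 335/9) - 48217 = (158/40 + 335/9) - 48217 = ((1/40)*158 + 335/9) - 48217 = (79/20 + 335/9) - 48217 = 7411/180 - 48217 = -8671649/180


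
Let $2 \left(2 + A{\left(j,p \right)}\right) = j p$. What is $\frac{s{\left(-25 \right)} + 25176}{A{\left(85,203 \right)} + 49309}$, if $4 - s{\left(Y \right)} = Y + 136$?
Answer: $\frac{50138}{115869} \approx 0.43271$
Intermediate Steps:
$A{\left(j,p \right)} = -2 + \frac{j p}{2}$
$s{\left(Y \right)} = -132 - Y$ ($s{\left(Y \right)} = 4 - \left(Y + 136\right) = 4 - \left(136 + Y\right) = -132 - Y$)
$\frac{s{\left(-25 \right)} + 25176}{A{\left(85,203 \right)} + 49309} = \frac{\left(-132 - -25\right) + 25176}{\left(-2 + \frac{1}{2} \cdot 85 \cdot 203\right) + 49309} = \frac{\left(-132 + 25\right) + 25176}{\left(-2 + \frac{17255}{2}\right) + 49309} = \frac{-107 + 25176}{\frac{17251}{2} + 49309} = \frac{25069}{\frac{115869}{2}} = 25069 \cdot \frac{2}{115869} = \frac{50138}{115869}$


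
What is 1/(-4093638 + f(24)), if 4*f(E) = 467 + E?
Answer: -4/16374061 ≈ -2.4429e-7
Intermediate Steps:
f(E) = 467/4 + E/4 (f(E) = (467 + E)/4 = 467/4 + E/4)
1/(-4093638 + f(24)) = 1/(-4093638 + (467/4 + (1/4)*24)) = 1/(-4093638 + (467/4 + 6)) = 1/(-4093638 + 491/4) = 1/(-16374061/4) = -4/16374061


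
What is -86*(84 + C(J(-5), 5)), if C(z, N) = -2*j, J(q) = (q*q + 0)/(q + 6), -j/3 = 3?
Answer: -8772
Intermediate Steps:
j = -9 (j = -3*3 = -9)
J(q) = q²/(6 + q) (J(q) = (q² + 0)/(6 + q) = q²/(6 + q))
C(z, N) = 18 (C(z, N) = -2*(-9) = 18)
-86*(84 + C(J(-5), 5)) = -86*(84 + 18) = -86*102 = -8772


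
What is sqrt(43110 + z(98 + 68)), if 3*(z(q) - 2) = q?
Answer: sqrt(388506)/3 ≈ 207.77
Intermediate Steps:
z(q) = 2 + q/3
sqrt(43110 + z(98 + 68)) = sqrt(43110 + (2 + (98 + 68)/3)) = sqrt(43110 + (2 + (1/3)*166)) = sqrt(43110 + (2 + 166/3)) = sqrt(43110 + 172/3) = sqrt(129502/3) = sqrt(388506)/3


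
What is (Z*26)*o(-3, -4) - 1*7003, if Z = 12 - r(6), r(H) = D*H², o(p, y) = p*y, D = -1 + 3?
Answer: -25723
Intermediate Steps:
D = 2
r(H) = 2*H²
Z = -60 (Z = 12 - 2*6² = 12 - 2*36 = 12 - 1*72 = 12 - 72 = -60)
(Z*26)*o(-3, -4) - 1*7003 = (-60*26)*(-3*(-4)) - 1*7003 = -1560*12 - 7003 = -18720 - 7003 = -25723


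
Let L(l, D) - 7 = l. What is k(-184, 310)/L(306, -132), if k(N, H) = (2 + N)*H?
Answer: -56420/313 ≈ -180.26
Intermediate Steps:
L(l, D) = 7 + l
k(N, H) = H*(2 + N)
k(-184, 310)/L(306, -132) = (310*(2 - 184))/(7 + 306) = (310*(-182))/313 = -56420*1/313 = -56420/313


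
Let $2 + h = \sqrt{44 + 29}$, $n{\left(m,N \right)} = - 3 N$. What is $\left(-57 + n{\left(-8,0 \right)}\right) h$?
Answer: $114 - 57 \sqrt{73} \approx -373.01$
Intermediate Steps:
$h = -2 + \sqrt{73}$ ($h = -2 + \sqrt{44 + 29} = -2 + \sqrt{73} \approx 6.544$)
$\left(-57 + n{\left(-8,0 \right)}\right) h = \left(-57 - 0\right) \left(-2 + \sqrt{73}\right) = \left(-57 + 0\right) \left(-2 + \sqrt{73}\right) = - 57 \left(-2 + \sqrt{73}\right) = 114 - 57 \sqrt{73}$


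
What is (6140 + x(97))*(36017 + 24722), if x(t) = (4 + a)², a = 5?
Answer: 377857319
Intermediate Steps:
x(t) = 81 (x(t) = (4 + 5)² = 9² = 81)
(6140 + x(97))*(36017 + 24722) = (6140 + 81)*(36017 + 24722) = 6221*60739 = 377857319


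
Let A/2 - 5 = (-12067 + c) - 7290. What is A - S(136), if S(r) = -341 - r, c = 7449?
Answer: -23329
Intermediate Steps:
A = -23806 (A = 10 + 2*((-12067 + 7449) - 7290) = 10 + 2*(-4618 - 7290) = 10 + 2*(-11908) = 10 - 23816 = -23806)
A - S(136) = -23806 - (-341 - 1*136) = -23806 - (-341 - 136) = -23806 - 1*(-477) = -23806 + 477 = -23329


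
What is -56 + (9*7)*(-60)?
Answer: -3836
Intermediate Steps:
-56 + (9*7)*(-60) = -56 + 63*(-60) = -56 - 3780 = -3836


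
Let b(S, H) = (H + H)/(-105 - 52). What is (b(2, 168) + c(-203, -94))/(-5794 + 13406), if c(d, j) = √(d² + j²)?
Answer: -84/298771 + √50045/7612 ≈ 0.029108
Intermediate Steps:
b(S, H) = -2*H/157 (b(S, H) = (2*H)/(-157) = (2*H)*(-1/157) = -2*H/157)
(b(2, 168) + c(-203, -94))/(-5794 + 13406) = (-2/157*168 + √((-203)² + (-94)²))/(-5794 + 13406) = (-336/157 + √(41209 + 8836))/7612 = (-336/157 + √50045)*(1/7612) = -84/298771 + √50045/7612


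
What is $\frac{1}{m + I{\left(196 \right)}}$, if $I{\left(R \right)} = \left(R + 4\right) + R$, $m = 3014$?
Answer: $\frac{1}{3410} \approx 0.00029326$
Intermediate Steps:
$I{\left(R \right)} = 4 + 2 R$ ($I{\left(R \right)} = \left(4 + R\right) + R = 4 + 2 R$)
$\frac{1}{m + I{\left(196 \right)}} = \frac{1}{3014 + \left(4 + 2 \cdot 196\right)} = \frac{1}{3014 + \left(4 + 392\right)} = \frac{1}{3014 + 396} = \frac{1}{3410}$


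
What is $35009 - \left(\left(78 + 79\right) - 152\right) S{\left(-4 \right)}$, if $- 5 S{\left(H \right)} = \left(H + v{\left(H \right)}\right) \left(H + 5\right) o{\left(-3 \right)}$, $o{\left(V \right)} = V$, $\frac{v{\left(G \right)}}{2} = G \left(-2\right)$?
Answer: $34973$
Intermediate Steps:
$v{\left(G \right)} = - 4 G$ ($v{\left(G \right)} = 2 G \left(-2\right) = 2 \left(- 2 G\right) = - 4 G$)
$S{\left(H \right)} = - \frac{9 H \left(5 + H\right)}{5}$ ($S{\left(H \right)} = - \frac{\left(H - 4 H\right) \left(H + 5\right) \left(-3\right)}{5} = - \frac{- 3 H \left(5 + H\right) \left(-3\right)}{5} = - \frac{9 H \left(5 + H\right)}{5}$)
$35009 - \left(\left(78 + 79\right) - 152\right) S{\left(-4 \right)} = 35009 - \left(\left(78 + 79\right) - 152\right) \frac{9}{5} \left(-4\right) \left(-5 - -4\right) = 35009 - \left(157 - 152\right) \frac{9}{5} \left(-4\right) \left(-5 + 4\right) = 35009 - 5 \cdot \frac{9}{5} \left(-4\right) \left(-1\right) = 35009 - 5 \cdot \frac{36}{5} = 35009 - 36 = 34973$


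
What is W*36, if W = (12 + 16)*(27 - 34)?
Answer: -7056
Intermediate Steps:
W = -196 (W = 28*(-7) = -196)
W*36 = -196*36 = -7056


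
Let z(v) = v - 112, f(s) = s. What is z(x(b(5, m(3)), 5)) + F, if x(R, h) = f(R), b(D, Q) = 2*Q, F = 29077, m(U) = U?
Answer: 28971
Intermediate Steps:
x(R, h) = R
z(v) = -112 + v
z(x(b(5, m(3)), 5)) + F = (-112 + 2*3) + 29077 = (-112 + 6) + 29077 = -106 + 29077 = 28971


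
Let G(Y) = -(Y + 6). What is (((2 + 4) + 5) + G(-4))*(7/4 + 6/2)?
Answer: 171/4 ≈ 42.750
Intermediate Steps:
G(Y) = -6 - Y (G(Y) = -(6 + Y) = -6 - Y)
(((2 + 4) + 5) + G(-4))*(7/4 + 6/2) = (((2 + 4) + 5) + (-6 - 1*(-4)))*(7/4 + 6/2) = ((6 + 5) + (-6 + 4))*(7*(1/4) + 6*(1/2)) = (11 - 2)*(7/4 + 3) = 9*(19/4) = 171/4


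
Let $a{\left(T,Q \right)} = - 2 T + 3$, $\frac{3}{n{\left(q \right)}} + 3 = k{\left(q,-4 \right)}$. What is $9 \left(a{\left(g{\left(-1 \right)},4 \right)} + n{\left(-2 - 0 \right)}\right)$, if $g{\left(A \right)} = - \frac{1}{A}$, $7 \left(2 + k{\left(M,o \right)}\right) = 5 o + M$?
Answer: $\frac{108}{19} \approx 5.6842$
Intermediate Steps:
$k{\left(M,o \right)} = -2 + \frac{M}{7} + \frac{5 o}{7}$ ($k{\left(M,o \right)} = -2 + \frac{5 o + M}{7} = -2 + \frac{M + 5 o}{7} = -2 + \left(\frac{M}{7} + \frac{5 o}{7}\right) = -2 + \frac{M}{7} + \frac{5 o}{7}$)
$n{\left(q \right)} = \frac{3}{- \frac{55}{7} + \frac{q}{7}}$ ($n{\left(q \right)} = \frac{3}{-3 + \left(-2 + \frac{q}{7} + \frac{5}{7} \left(-4\right)\right)} = \frac{3}{-3 - \left(\frac{34}{7} - \frac{q}{7}\right)} = \frac{3}{-3 + \left(- \frac{34}{7} + \frac{q}{7}\right)} = \frac{3}{- \frac{55}{7} + \frac{q}{7}}$)
$a{\left(T,Q \right)} = 3 - 2 T$
$9 \left(a{\left(g{\left(-1 \right)},4 \right)} + n{\left(-2 - 0 \right)}\right) = 9 \left(\left(3 - 2 \left(- \frac{1}{-1}\right)\right) + \frac{21}{-55 - 2}\right) = 9 \left(\left(3 - 2 \left(\left(-1\right) \left(-1\right)\right)\right) + \frac{21}{-55 + \left(-2 + 0\right)}\right) = 9 \left(\left(3 - 2\right) + \frac{21}{-55 - 2}\right) = 9 \left(\left(3 - 2\right) + \frac{21}{-57}\right) = 9 \left(1 + 21 \left(- \frac{1}{57}\right)\right) = 9 \left(1 - \frac{7}{19}\right) = 9 \cdot \frac{12}{19} = \frac{108}{19}$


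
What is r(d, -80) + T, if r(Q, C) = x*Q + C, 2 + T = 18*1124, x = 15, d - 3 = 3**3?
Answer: 20600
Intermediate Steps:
d = 30 (d = 3 + 3**3 = 3 + 27 = 30)
T = 20230 (T = -2 + 18*1124 = -2 + 20232 = 20230)
r(Q, C) = C + 15*Q (r(Q, C) = 15*Q + C = C + 15*Q)
r(d, -80) + T = (-80 + 15*30) + 20230 = (-80 + 450) + 20230 = 370 + 20230 = 20600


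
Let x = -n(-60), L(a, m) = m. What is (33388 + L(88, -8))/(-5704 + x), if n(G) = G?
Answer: -8345/1411 ≈ -5.9142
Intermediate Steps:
x = 60 (x = -1*(-60) = 60)
(33388 + L(88, -8))/(-5704 + x) = (33388 - 8)/(-5704 + 60) = 33380/(-5644) = 33380*(-1/5644) = -8345/1411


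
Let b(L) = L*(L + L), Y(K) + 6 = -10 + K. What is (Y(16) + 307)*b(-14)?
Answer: 120344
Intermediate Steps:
Y(K) = -16 + K (Y(K) = -6 + (-10 + K) = -16 + K)
b(L) = 2*L**2 (b(L) = L*(2*L) = 2*L**2)
(Y(16) + 307)*b(-14) = ((-16 + 16) + 307)*(2*(-14)**2) = (0 + 307)*(2*196) = 307*392 = 120344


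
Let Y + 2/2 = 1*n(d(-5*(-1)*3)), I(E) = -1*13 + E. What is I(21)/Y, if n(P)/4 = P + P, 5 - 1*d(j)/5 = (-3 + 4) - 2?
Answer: 8/239 ≈ 0.033473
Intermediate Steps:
I(E) = -13 + E
d(j) = 30 (d(j) = 25 - 5*((-3 + 4) - 2) = 25 - 5*(1 - 2) = 25 - 5*(-1) = 25 + 5 = 30)
n(P) = 8*P (n(P) = 4*(P + P) = 4*(2*P) = 8*P)
Y = 239 (Y = -1 + 1*(8*30) = -1 + 1*240 = -1 + 240 = 239)
I(21)/Y = (-13 + 21)/239 = 8*(1/239) = 8/239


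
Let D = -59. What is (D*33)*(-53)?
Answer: 103191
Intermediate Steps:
(D*33)*(-53) = -59*33*(-53) = -1947*(-53) = 103191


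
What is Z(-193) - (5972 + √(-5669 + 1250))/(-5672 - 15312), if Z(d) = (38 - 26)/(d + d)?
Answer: 256673/1012478 + 3*I*√491/20984 ≈ 0.25351 + 0.0031679*I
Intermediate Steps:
Z(d) = 6/d (Z(d) = 12/((2*d)) = 12*(1/(2*d)) = 6/d)
Z(-193) - (5972 + √(-5669 + 1250))/(-5672 - 15312) = 6/(-193) - (5972 + √(-5669 + 1250))/(-5672 - 15312) = 6*(-1/193) - (5972 + √(-4419))/(-20984) = -6/193 - (5972 + 3*I*√491)*(-1)/20984 = -6/193 - (-1493/5246 - 3*I*√491/20984) = -6/193 + (1493/5246 + 3*I*√491/20984) = 256673/1012478 + 3*I*√491/20984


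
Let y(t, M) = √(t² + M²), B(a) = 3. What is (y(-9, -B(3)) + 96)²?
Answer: 9306 + 576*√10 ≈ 11127.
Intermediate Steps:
y(t, M) = √(M² + t²)
(y(-9, -B(3)) + 96)² = (√((-1*3)² + (-9)²) + 96)² = (√((-3)² + 81) + 96)² = (√(9 + 81) + 96)² = (√90 + 96)² = (3*√10 + 96)² = (96 + 3*√10)²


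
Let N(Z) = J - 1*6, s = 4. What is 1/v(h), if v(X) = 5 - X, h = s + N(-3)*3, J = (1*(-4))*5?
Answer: 1/79 ≈ 0.012658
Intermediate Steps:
J = -20 (J = -4*5 = -20)
N(Z) = -26 (N(Z) = -20 - 1*6 = -20 - 6 = -26)
h = -74 (h = 4 - 26*3 = 4 - 78 = -74)
1/v(h) = 1/(5 - 1*(-74)) = 1/(5 + 74) = 1/79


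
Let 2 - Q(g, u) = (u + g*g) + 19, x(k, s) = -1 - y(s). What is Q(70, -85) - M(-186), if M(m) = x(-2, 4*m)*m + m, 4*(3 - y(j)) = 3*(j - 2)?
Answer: -109457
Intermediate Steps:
y(j) = 9/2 - 3*j/4 (y(j) = 3 - 3*(j - 2)/4 = 3 - 3*(-2 + j)/4 = 3 - (-6 + 3*j)/4 = 3 + (3/2 - 3*j/4) = 9/2 - 3*j/4)
x(k, s) = -11/2 + 3*s/4 (x(k, s) = -1 - (9/2 - 3*s/4) = -1 + (-9/2 + 3*s/4) = -11/2 + 3*s/4)
M(m) = m + m*(-11/2 + 3*m) (M(m) = (-11/2 + 3*(4*m)/4)*m + m = (-11/2 + 3*m)*m + m = m*(-11/2 + 3*m) + m = m + m*(-11/2 + 3*m))
Q(g, u) = -17 - u - g² (Q(g, u) = 2 - ((u + g*g) + 19) = 2 - ((u + g²) + 19) = 2 - (19 + u + g²) = 2 + (-19 - u - g²) = -17 - u - g²)
Q(70, -85) - M(-186) = (-17 - 1*(-85) - 1*70²) - 3*(-186)*(-3 + 2*(-186))/2 = (-17 + 85 - 1*4900) - 3*(-186)*(-3 - 372)/2 = (-17 + 85 - 4900) - 3*(-186)*(-375)/2 = -4832 - 1*104625 = -4832 - 104625 = -109457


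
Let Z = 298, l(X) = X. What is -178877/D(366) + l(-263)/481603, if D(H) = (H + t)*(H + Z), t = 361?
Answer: -86274657295/232483252984 ≈ -0.37110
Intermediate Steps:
D(H) = (298 + H)*(361 + H) (D(H) = (H + 361)*(H + 298) = (361 + H)*(298 + H) = (298 + H)*(361 + H))
-178877/D(366) + l(-263)/481603 = -178877/(107578 + 366² + 659*366) - 263/481603 = -178877/(107578 + 133956 + 241194) - 263*1/481603 = -178877/482728 - 263/481603 = -86274657295/232483252984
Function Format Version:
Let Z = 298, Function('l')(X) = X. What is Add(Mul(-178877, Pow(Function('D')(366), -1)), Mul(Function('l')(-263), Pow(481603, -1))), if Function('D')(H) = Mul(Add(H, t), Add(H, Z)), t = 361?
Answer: Rational(-86274657295, 232483252984) ≈ -0.37110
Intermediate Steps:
Function('D')(H) = Mul(Add(298, H), Add(361, H)) (Function('D')(H) = Mul(Add(H, 361), Add(H, 298)) = Mul(Add(361, H), Add(298, H)) = Mul(Add(298, H), Add(361, H)))
Add(Mul(-178877, Pow(Function('D')(366), -1)), Mul(Function('l')(-263), Pow(481603, -1))) = Add(Mul(-178877, Pow(Add(107578, Pow(366, 2), Mul(659, 366)), -1)), Mul(-263, Pow(481603, -1))) = Add(Mul(-178877, Pow(Add(107578, 133956, 241194), -1)), Mul(-263, Rational(1, 481603))) = Add(Mul(-178877, Pow(482728, -1)), Rational(-263, 481603)) = Add(Mul(-178877, Rational(1, 482728)), Rational(-263, 481603)) = Add(Rational(-178877, 482728), Rational(-263, 481603)) = Rational(-86274657295, 232483252984)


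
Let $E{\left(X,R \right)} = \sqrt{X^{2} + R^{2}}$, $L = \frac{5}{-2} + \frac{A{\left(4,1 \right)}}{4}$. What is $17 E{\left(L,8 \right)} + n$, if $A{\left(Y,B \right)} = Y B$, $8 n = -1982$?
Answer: $- \frac{991}{4} + \frac{17 \sqrt{265}}{2} \approx -109.38$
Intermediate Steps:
$n = - \frac{991}{4}$ ($n = \frac{1}{8} \left(-1982\right) = - \frac{991}{4} \approx -247.75$)
$A{\left(Y,B \right)} = B Y$
$L = - \frac{3}{2}$ ($L = \frac{5}{-2} + \frac{1 \cdot 4}{4} = 5 \left(- \frac{1}{2}\right) + 4 \cdot \frac{1}{4} = - \frac{5}{2} + 1 = - \frac{3}{2} \approx -1.5$)
$E{\left(X,R \right)} = \sqrt{R^{2} + X^{2}}$
$17 E{\left(L,8 \right)} + n = 17 \sqrt{8^{2} + \left(- \frac{3}{2}\right)^{2}} - \frac{991}{4} = 17 \sqrt{64 + \frac{9}{4}} - \frac{991}{4} = 17 \sqrt{\frac{265}{4}} - \frac{991}{4} = 17 \frac{\sqrt{265}}{2} - \frac{991}{4} = \frac{17 \sqrt{265}}{2} - \frac{991}{4} = - \frac{991}{4} + \frac{17 \sqrt{265}}{2}$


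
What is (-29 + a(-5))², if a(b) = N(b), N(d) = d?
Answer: 1156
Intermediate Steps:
a(b) = b
(-29 + a(-5))² = (-29 - 5)² = (-34)² = 1156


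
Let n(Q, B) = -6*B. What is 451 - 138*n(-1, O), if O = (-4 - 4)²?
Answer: 53443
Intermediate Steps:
O = 64 (O = (-8)² = 64)
451 - 138*n(-1, O) = 451 - (-828)*64 = 451 - 138*(-384) = 451 + 52992 = 53443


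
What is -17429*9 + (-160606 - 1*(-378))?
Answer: -317089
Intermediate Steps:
-17429*9 + (-160606 - 1*(-378)) = -156861 + (-160606 + 378) = -156861 - 160228 = -317089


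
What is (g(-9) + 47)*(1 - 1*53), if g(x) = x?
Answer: -1976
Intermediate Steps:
(g(-9) + 47)*(1 - 1*53) = (-9 + 47)*(1 - 1*53) = 38*(1 - 53) = 38*(-52) = -1976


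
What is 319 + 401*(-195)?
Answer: -77876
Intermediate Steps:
319 + 401*(-195) = 319 - 78195 = -77876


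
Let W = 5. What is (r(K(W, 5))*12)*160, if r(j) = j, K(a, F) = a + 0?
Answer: 9600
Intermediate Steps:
K(a, F) = a
(r(K(W, 5))*12)*160 = (5*12)*160 = 60*160 = 9600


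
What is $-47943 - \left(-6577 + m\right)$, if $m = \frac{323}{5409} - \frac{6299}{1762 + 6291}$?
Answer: $- \frac{1801816762610}{43558677} \approx -41365.0$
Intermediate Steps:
$m = - \frac{31470172}{43558677}$ ($m = 323 \cdot \frac{1}{5409} - \frac{6299}{8053} = \frac{323}{5409} - \frac{6299}{8053} = - \frac{31470172}{43558677} \approx -0.72248$)
$-47943 - \left(-6577 + m\right) = -47943 - \left(-6577 - \frac{31470172}{43558677}\right) = -47943 - - \frac{286516888801}{43558677} = -47943 + \frac{286516888801}{43558677} = - \frac{1801816762610}{43558677}$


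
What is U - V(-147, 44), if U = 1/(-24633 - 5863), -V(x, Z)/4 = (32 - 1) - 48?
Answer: -2073729/30496 ≈ -68.000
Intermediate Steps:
V(x, Z) = 68 (V(x, Z) = -4*((32 - 1) - 48) = -4*(31 - 48) = -4*(-17) = 68)
U = -1/30496 (U = 1/(-30496) = -1/30496 ≈ -3.2791e-5)
U - V(-147, 44) = -1/30496 - 1*68 = -1/30496 - 68 = -2073729/30496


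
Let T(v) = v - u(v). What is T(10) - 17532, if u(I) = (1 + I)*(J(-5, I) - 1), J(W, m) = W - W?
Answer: -17511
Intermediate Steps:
J(W, m) = 0
u(I) = -1 - I (u(I) = (1 + I)*(0 - 1) = (1 + I)*(-1) = -1 - I)
T(v) = 1 + 2*v (T(v) = v - (-1 - v) = v + (1 + v) = 1 + 2*v)
T(10) - 17532 = (1 + 2*10) - 17532 = (1 + 20) - 17532 = 21 - 17532 = -17511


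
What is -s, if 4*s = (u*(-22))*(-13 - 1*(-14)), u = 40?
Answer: 220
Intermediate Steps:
s = -220 (s = ((40*(-22))*(-13 - 1*(-14)))/4 = (-880*(-13 + 14))/4 = (-880*1)/4 = (¼)*(-880) = -220)
-s = -1*(-220) = 220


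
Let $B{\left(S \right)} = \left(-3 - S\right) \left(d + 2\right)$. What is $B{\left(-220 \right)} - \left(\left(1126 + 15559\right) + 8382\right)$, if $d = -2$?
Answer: $-25067$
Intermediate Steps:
$B{\left(S \right)} = 0$ ($B{\left(S \right)} = \left(-3 - S\right) \left(-2 + 2\right) = \left(-3 - S\right) 0 = 0$)
$B{\left(-220 \right)} - \left(\left(1126 + 15559\right) + 8382\right) = 0 - \left(\left(1126 + 15559\right) + 8382\right) = 0 - \left(16685 + 8382\right) = 0 - 25067 = -25067$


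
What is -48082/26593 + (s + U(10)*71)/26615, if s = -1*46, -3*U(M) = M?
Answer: -133160626/73217865 ≈ -1.8187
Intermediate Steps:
U(M) = -M/3
s = -46
-48082/26593 + (s + U(10)*71)/26615 = -48082/26593 + (-46 - 1/3*10*71)/26615 = -48082*1/26593 + (-46 - 10/3*71)*(1/26615) = -1658/917 + (-46 - 710/3)*(1/26615) = -1658/917 - 848/3*1/26615 = -1658/917 - 848/79845 = -133160626/73217865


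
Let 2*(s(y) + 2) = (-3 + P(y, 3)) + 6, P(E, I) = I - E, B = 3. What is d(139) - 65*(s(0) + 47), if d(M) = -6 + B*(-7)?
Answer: -3147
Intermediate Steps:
s(y) = 1 - y/2 (s(y) = -2 + ((-3 + (3 - y)) + 6)/2 = -2 + (-y + 6)/2 = -2 + (6 - y)/2 = -2 + (3 - y/2) = 1 - y/2)
d(M) = -27 (d(M) = -6 + 3*(-7) = -6 - 21 = -27)
d(139) - 65*(s(0) + 47) = -27 - 65*((1 - 1/2*0) + 47) = -27 - 65*((1 + 0) + 47) = -27 - 65*(1 + 47) = -27 - 65*48 = -27 - 3120 = -3147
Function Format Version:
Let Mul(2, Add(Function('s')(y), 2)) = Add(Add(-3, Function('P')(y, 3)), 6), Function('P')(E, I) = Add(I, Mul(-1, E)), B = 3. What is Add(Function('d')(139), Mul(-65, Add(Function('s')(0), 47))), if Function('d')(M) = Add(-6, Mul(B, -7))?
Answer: -3147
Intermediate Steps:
Function('s')(y) = Add(1, Mul(Rational(-1, 2), y)) (Function('s')(y) = Add(-2, Mul(Rational(1, 2), Add(Add(-3, Add(3, Mul(-1, y))), 6))) = Add(-2, Mul(Rational(1, 2), Add(Mul(-1, y), 6))) = Add(-2, Mul(Rational(1, 2), Add(6, Mul(-1, y)))) = Add(-2, Add(3, Mul(Rational(-1, 2), y))) = Add(1, Mul(Rational(-1, 2), y)))
Function('d')(M) = -27 (Function('d')(M) = Add(-6, Mul(3, -7)) = Add(-6, -21) = -27)
Add(Function('d')(139), Mul(-65, Add(Function('s')(0), 47))) = Add(-27, Mul(-65, Add(Add(1, Mul(Rational(-1, 2), 0)), 47))) = Add(-27, Mul(-65, Add(Add(1, 0), 47))) = Add(-27, Mul(-65, Add(1, 47))) = Add(-27, Mul(-65, 48)) = Add(-27, -3120) = -3147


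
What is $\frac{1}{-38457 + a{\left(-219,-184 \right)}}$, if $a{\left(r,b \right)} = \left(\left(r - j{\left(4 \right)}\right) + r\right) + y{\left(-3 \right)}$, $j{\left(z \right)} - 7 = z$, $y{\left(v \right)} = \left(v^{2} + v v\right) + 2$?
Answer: $- \frac{1}{38886} \approx -2.5716 \cdot 10^{-5}$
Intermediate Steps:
$y{\left(v \right)} = 2 + 2 v^{2}$ ($y{\left(v \right)} = \left(v^{2} + v^{2}\right) + 2 = 2 v^{2} + 2 = 2 + 2 v^{2}$)
$j{\left(z \right)} = 7 + z$
$a{\left(r,b \right)} = 9 + 2 r$ ($a{\left(r,b \right)} = \left(\left(r - \left(7 + 4\right)\right) + r\right) + \left(2 + 2 \left(-3\right)^{2}\right) = \left(\left(r - 11\right) + r\right) + \left(2 + 2 \cdot 9\right) = \left(\left(r - 11\right) + r\right) + \left(2 + 18\right) = \left(\left(-11 + r\right) + r\right) + 20 = \left(-11 + 2 r\right) + 20 = 9 + 2 r$)
$\frac{1}{-38457 + a{\left(-219,-184 \right)}} = \frac{1}{-38457 + \left(9 + 2 \left(-219\right)\right)} = \frac{1}{-38457 + \left(9 - 438\right)} = \frac{1}{-38457 - 429} = \frac{1}{-38886} = - \frac{1}{38886}$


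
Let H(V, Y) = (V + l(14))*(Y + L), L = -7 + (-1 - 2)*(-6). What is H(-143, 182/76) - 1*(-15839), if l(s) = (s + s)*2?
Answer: 557599/38 ≈ 14674.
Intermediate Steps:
l(s) = 4*s (l(s) = (2*s)*2 = 4*s)
L = 11 (L = -7 - 3*(-6) = -7 + 18 = 11)
H(V, Y) = (11 + Y)*(56 + V) (H(V, Y) = (V + 4*14)*(Y + 11) = (V + 56)*(11 + Y) = (56 + V)*(11 + Y) = (11 + Y)*(56 + V))
H(-143, 182/76) - 1*(-15839) = (616 + 11*(-143) + 56*(182/76) - 26026/76) - 1*(-15839) = (616 - 1573 + 56*(182*(1/76)) - 26026/76) + 15839 = (616 - 1573 + 56*(91/38) - 143*91/38) + 15839 = (616 - 1573 + 2548/19 - 13013/38) + 15839 = -44283/38 + 15839 = 557599/38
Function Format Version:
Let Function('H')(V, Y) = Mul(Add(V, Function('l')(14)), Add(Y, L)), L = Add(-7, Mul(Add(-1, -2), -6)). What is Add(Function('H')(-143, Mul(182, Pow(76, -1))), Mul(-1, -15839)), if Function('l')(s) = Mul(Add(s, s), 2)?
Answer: Rational(557599, 38) ≈ 14674.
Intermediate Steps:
Function('l')(s) = Mul(4, s) (Function('l')(s) = Mul(Mul(2, s), 2) = Mul(4, s))
L = 11 (L = Add(-7, Mul(-3, -6)) = Add(-7, 18) = 11)
Function('H')(V, Y) = Mul(Add(11, Y), Add(56, V)) (Function('H')(V, Y) = Mul(Add(V, Mul(4, 14)), Add(Y, 11)) = Mul(Add(V, 56), Add(11, Y)) = Mul(Add(56, V), Add(11, Y)) = Mul(Add(11, Y), Add(56, V)))
Add(Function('H')(-143, Mul(182, Pow(76, -1))), Mul(-1, -15839)) = Add(Add(616, Mul(11, -143), Mul(56, Mul(182, Pow(76, -1))), Mul(-143, Mul(182, Pow(76, -1)))), Mul(-1, -15839)) = Add(Add(616, -1573, Mul(56, Mul(182, Rational(1, 76))), Mul(-143, Mul(182, Rational(1, 76)))), 15839) = Add(Add(616, -1573, Mul(56, Rational(91, 38)), Mul(-143, Rational(91, 38))), 15839) = Add(Add(616, -1573, Rational(2548, 19), Rational(-13013, 38)), 15839) = Add(Rational(-44283, 38), 15839) = Rational(557599, 38)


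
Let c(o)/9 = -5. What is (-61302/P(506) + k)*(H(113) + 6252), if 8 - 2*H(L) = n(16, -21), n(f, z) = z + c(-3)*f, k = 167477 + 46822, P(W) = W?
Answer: 359070128994/253 ≈ 1.4192e+9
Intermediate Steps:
c(o) = -45 (c(o) = 9*(-5) = -45)
k = 214299
n(f, z) = z - 45*f
H(L) = 749/2 (H(L) = 4 - (-21 - 45*16)/2 = 4 - (-21 - 720)/2 = 4 - 1/2*(-741) = 4 + 741/2 = 749/2)
(-61302/P(506) + k)*(H(113) + 6252) = (-61302/506 + 214299)*(749/2 + 6252) = (-61302*1/506 + 214299)*(13253/2) = (-30651/253 + 214299)*(13253/2) = (54186996/253)*(13253/2) = 359070128994/253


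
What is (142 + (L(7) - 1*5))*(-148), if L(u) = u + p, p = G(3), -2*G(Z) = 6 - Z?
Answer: -21090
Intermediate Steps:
G(Z) = -3 + Z/2 (G(Z) = -(6 - Z)/2 = -3 + Z/2)
p = -3/2 (p = -3 + (½)*3 = -3 + 3/2 = -3/2 ≈ -1.5000)
L(u) = -3/2 + u (L(u) = u - 3/2 = -3/2 + u)
(142 + (L(7) - 1*5))*(-148) = (142 + ((-3/2 + 7) - 1*5))*(-148) = (142 + (11/2 - 5))*(-148) = (142 + ½)*(-148) = (285/2)*(-148) = -21090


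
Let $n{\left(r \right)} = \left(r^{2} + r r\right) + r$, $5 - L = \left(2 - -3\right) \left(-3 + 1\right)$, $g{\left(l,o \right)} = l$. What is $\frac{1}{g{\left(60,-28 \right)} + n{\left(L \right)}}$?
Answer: $\frac{1}{525} \approx 0.0019048$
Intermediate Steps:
$L = 15$ ($L = 5 - \left(2 - -3\right) \left(-3 + 1\right) = 5 - \left(2 + 3\right) \left(-2\right) = 5 - 5 \left(-2\right) = 5 - -10 = 5 + 10 = 15$)
$n{\left(r \right)} = r + 2 r^{2}$ ($n{\left(r \right)} = \left(r^{2} + r^{2}\right) + r = 2 r^{2} + r = r + 2 r^{2}$)
$\frac{1}{g{\left(60,-28 \right)} + n{\left(L \right)}} = \frac{1}{60 + 15 \left(1 + 2 \cdot 15\right)} = \frac{1}{60 + 15 \left(1 + 30\right)} = \frac{1}{60 + 15 \cdot 31} = \frac{1}{60 + 465} = \frac{1}{525}$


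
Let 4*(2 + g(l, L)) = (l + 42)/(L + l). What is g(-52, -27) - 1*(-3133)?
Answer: 494703/158 ≈ 3131.0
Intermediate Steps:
g(l, L) = -2 + (42 + l)/(4*(L + l)) (g(l, L) = -2 + ((l + 42)/(L + l))/4 = -2 + ((42 + l)/(L + l))/4 = -2 + (42 + l)/(4*(L + l)))
g(-52, -27) - 1*(-3133) = (42 - 8*(-27) - 7*(-52))/(4*(-27 - 52)) - 1*(-3133) = (¼)*(42 + 216 + 364)/(-79) + 3133 = (¼)*(-1/79)*622 + 3133 = -311/158 + 3133 = 494703/158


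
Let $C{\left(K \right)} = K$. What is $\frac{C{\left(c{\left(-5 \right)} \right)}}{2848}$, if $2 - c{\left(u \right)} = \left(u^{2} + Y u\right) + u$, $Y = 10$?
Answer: $\frac{1}{89} \approx 0.011236$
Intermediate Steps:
$c{\left(u \right)} = 2 - u^{2} - 11 u$ ($c{\left(u \right)} = 2 - \left(\left(u^{2} + 10 u\right) + u\right) = 2 - \left(u^{2} + 11 u\right) = 2 - u^{2} - 11 u$)
$\frac{C{\left(c{\left(-5 \right)} \right)}}{2848} = \frac{2 - \left(-5\right)^{2} - -55}{2848} = \left(2 - 25 + 55\right) \frac{1}{2848} = 32 \cdot \frac{1}{2848} = \frac{1}{89}$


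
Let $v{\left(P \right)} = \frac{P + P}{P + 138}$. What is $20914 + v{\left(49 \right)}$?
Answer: $\frac{3911016}{187} \approx 20915.0$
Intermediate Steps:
$v{\left(P \right)} = \frac{2 P}{138 + P}$
$20914 + v{\left(49 \right)} = 20914 + 2 \cdot 49 \frac{1}{138 + 49} = 20914 + 2 \cdot 49 \cdot \frac{1}{187} = 20914 + \frac{98}{187} = \frac{3911016}{187}$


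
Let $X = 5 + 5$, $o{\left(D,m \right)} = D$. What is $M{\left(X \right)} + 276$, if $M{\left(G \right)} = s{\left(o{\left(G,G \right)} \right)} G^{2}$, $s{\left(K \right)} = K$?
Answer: $1276$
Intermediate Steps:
$X = 10$
$M{\left(G \right)} = G^{3}$ ($M{\left(G \right)} = G G^{2} = G^{3}$)
$M{\left(X \right)} + 276 = 10^{3} + 276 = 1000 + 276 = 1276$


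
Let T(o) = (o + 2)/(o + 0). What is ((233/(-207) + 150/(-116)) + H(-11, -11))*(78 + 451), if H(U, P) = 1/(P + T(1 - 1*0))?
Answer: -2809657/2088 ≈ -1345.6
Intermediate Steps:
T(o) = (2 + o)/o
H(U, P) = 1/(3 + P) (H(U, P) = 1/(P + (2 + (1 - 1*0))/(1 - 1*0)) = 1/(P + (2 + (1 + 0))/(1 + 0)) = 1/(P + (2 + 1)/1) = 1/(P + 1*3) = 1/(P + 3) = 1/(3 + P))
((233/(-207) + 150/(-116)) + H(-11, -11))*(78 + 451) = ((233/(-207) + 150/(-116)) + 1/(3 - 11))*(78 + 451) = ((233*(-1/207) + 150*(-1/116)) + 1/(-8))*529 = ((-233/207 - 75/58) - ⅛)*529 = (-29039/12006 - ⅛)*529 = -122159/48024*529 = -2809657/2088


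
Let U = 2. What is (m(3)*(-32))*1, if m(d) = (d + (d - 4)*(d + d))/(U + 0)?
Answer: 48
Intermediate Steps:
m(d) = d/2 + d*(-4 + d) (m(d) = (d + (d - 4)*(d + d))/(2 + 0) = (d + (-4 + d)*(2*d))/2 = (d + 2*d*(-4 + d))*(½) = d/2 + d*(-4 + d))
(m(3)*(-32))*1 = (((½)*3*(-7 + 2*3))*(-32))*1 = (((½)*3*(-7 + 6))*(-32))*1 = (((½)*3*(-1))*(-32))*1 = -3/2*(-32)*1 = 48*1 = 48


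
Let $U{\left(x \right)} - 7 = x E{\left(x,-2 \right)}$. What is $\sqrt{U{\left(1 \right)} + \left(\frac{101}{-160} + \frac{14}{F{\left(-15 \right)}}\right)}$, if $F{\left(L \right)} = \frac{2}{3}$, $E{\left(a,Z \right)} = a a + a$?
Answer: $\frac{\sqrt{46990}}{40} \approx 5.4193$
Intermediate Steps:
$E{\left(a,Z \right)} = a + a^{2}$ ($E{\left(a,Z \right)} = a^{2} + a = a + a^{2}$)
$F{\left(L \right)} = \frac{2}{3}$ ($F{\left(L \right)} = 2 \cdot \frac{1}{3} = \frac{2}{3}$)
$U{\left(x \right)} = 7 + x^{2} \left(1 + x\right)$ ($U{\left(x \right)} = 7 + x x \left(1 + x\right) = 7 + x^{2} \left(1 + x\right)$)
$\sqrt{U{\left(1 \right)} + \left(\frac{101}{-160} + \frac{14}{F{\left(-15 \right)}}\right)} = \sqrt{\left(7 + 1^{2} \left(1 + 1\right)\right) + \left(\frac{101}{-160} + \frac{14}{\frac{2}{3}}\right)} = \sqrt{\left(7 + 1 \cdot 2\right) + \left(101 \left(- \frac{1}{160}\right) + 14 \cdot \frac{3}{2}\right)} = \sqrt{\left(7 + 2\right) + \left(- \frac{101}{160} + 21\right)} = \sqrt{9 + \frac{3259}{160}} = \sqrt{\frac{4699}{160}} = \frac{\sqrt{46990}}{40}$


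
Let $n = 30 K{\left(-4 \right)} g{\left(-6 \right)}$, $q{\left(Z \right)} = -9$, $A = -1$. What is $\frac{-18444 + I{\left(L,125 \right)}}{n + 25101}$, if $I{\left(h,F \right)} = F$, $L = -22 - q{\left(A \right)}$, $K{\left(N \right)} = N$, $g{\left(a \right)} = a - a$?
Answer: $- \frac{18319}{25101} \approx -0.72981$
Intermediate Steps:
$g{\left(a \right)} = 0$
$L = -13$ ($L = -22 - -9 = -22 + 9 = -13$)
$n = 0$ ($n = 30 \left(-4\right) 0 = \left(-120\right) 0 = 0$)
$\frac{-18444 + I{\left(L,125 \right)}}{n + 25101} = \frac{-18444 + 125}{0 + 25101} = - \frac{18319}{25101}$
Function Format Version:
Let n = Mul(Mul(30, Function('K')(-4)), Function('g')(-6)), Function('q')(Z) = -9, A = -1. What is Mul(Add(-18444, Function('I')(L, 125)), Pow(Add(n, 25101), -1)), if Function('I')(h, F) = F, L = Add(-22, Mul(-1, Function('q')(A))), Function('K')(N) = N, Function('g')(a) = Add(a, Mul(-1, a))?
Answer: Rational(-18319, 25101) ≈ -0.72981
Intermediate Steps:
Function('g')(a) = 0
L = -13 (L = Add(-22, Mul(-1, -9)) = Add(-22, 9) = -13)
n = 0 (n = Mul(Mul(30, -4), 0) = Mul(-120, 0) = 0)
Mul(Add(-18444, Function('I')(L, 125)), Pow(Add(n, 25101), -1)) = Mul(Add(-18444, 125), Pow(Add(0, 25101), -1)) = Mul(-18319, Pow(25101, -1)) = Mul(-18319, Rational(1, 25101)) = Rational(-18319, 25101)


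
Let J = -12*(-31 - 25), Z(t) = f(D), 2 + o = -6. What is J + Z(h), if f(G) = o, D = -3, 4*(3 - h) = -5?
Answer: 664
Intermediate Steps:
o = -8 (o = -2 - 6 = -8)
h = 17/4 (h = 3 - 1/4*(-5) = 3 + 5/4 = 17/4 ≈ 4.2500)
f(G) = -8
Z(t) = -8
J = 672 (J = -12*(-56) = 672)
J + Z(h) = 672 - 8 = 664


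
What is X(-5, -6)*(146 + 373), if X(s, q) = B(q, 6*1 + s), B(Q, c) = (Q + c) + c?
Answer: -2076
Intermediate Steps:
B(Q, c) = Q + 2*c
X(s, q) = 12 + q + 2*s (X(s, q) = q + 2*(6*1 + s) = q + 2*(6 + s) = q + (12 + 2*s) = 12 + q + 2*s)
X(-5, -6)*(146 + 373) = (12 - 6 + 2*(-5))*(146 + 373) = (12 - 6 - 10)*519 = -4*519 = -2076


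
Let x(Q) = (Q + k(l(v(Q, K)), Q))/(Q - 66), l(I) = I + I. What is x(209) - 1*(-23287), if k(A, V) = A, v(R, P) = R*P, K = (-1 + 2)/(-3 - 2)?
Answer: 1513712/65 ≈ 23288.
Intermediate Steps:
K = -1/5 (K = 1/(-5) = 1*(-1/5) = -1/5 ≈ -0.20000)
v(R, P) = P*R
l(I) = 2*I
x(Q) = 3*Q/(5*(-66 + Q)) (x(Q) = (Q + 2*(-Q/5))/(Q - 66) = (Q - 2*Q/5)/(-66 + Q) = (3*Q/5)/(-66 + Q) = 3*Q/(5*(-66 + Q)))
x(209) - 1*(-23287) = (3/5)*209/(-66 + 209) - 1*(-23287) = (3/5)*209/143 + 23287 = (3/5)*209*(1/143) + 23287 = 57/65 + 23287 = 1513712/65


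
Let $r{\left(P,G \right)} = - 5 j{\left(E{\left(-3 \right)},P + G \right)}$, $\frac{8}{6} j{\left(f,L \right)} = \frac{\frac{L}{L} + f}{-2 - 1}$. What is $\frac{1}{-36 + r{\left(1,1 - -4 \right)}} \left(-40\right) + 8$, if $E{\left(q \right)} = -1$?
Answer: $\frac{82}{9} \approx 9.1111$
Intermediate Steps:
$j{\left(f,L \right)} = - \frac{1}{4} - \frac{f}{4}$ ($j{\left(f,L \right)} = \frac{3 \frac{\frac{L}{L} + f}{-2 - 1}}{4} = \frac{3 \frac{1 + f}{-3}}{4} = \frac{3 \left(1 + f\right) \left(- \frac{1}{3}\right)}{4} = \frac{3 \left(- \frac{1}{3} - \frac{f}{3}\right)}{4} = - \frac{1}{4} - \frac{f}{4}$)
$r{\left(P,G \right)} = 0$ ($r{\left(P,G \right)} = - 5 \left(- \frac{1}{4} - - \frac{1}{4}\right) = - 5 \left(- \frac{1}{4} + \frac{1}{4}\right) = \left(-5\right) 0 = 0$)
$\frac{1}{-36 + r{\left(1,1 - -4 \right)}} \left(-40\right) + 8 = \frac{1}{-36 + 0} \left(-40\right) + 8 = \frac{1}{-36} \left(-40\right) + 8 = \left(- \frac{1}{36}\right) \left(-40\right) + 8 = \frac{10}{9} + 8 = \frac{82}{9}$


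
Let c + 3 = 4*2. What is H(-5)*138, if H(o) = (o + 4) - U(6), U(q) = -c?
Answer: 552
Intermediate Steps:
c = 5 (c = -3 + 4*2 = -3 + 8 = 5)
U(q) = -5 (U(q) = -1*5 = -5)
H(o) = 9 + o (H(o) = (o + 4) - 1*(-5) = (4 + o) + 5 = 9 + o)
H(-5)*138 = (9 - 5)*138 = 4*138 = 552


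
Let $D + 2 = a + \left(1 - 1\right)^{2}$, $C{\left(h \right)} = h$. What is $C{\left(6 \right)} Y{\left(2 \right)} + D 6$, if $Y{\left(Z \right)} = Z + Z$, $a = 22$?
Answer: $144$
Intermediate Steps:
$Y{\left(Z \right)} = 2 Z$
$D = 20$ ($D = -2 + \left(22 + \left(1 - 1\right)^{2}\right) = -2 + \left(22 + 0^{2}\right) = -2 + \left(22 + 0\right) = -2 + 22 = 20$)
$C{\left(6 \right)} Y{\left(2 \right)} + D 6 = 6 \cdot 2 \cdot 2 + 20 \cdot 6 = 6 \cdot 4 + 120 = 24 + 120 = 144$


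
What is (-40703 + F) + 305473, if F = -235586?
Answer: 29184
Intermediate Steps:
(-40703 + F) + 305473 = (-40703 - 235586) + 305473 = -276289 + 305473 = 29184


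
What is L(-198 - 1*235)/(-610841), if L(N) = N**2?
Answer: -187489/610841 ≈ -0.30694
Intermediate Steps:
L(-198 - 1*235)/(-610841) = (-198 - 1*235)**2/(-610841) = (-198 - 235)**2*(-1/610841) = (-433)**2*(-1/610841) = 187489*(-1/610841) = -187489/610841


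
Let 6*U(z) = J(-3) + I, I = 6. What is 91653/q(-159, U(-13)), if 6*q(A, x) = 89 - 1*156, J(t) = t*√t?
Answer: -549918/67 ≈ -8207.7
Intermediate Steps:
J(t) = t^(3/2)
U(z) = 1 - I*√3/2 (U(z) = ((-3)^(3/2) + 6)/6 = (-3*I*√3 + 6)/6 = (6 - 3*I*√3)/6 = 1 - I*√3/2)
q(A, x) = -67/6 (q(A, x) = (89 - 1*156)/6 = (89 - 156)/6 = (⅙)*(-67) = -67/6)
91653/q(-159, U(-13)) = 91653/(-67/6) = 91653*(-6/67) = -549918/67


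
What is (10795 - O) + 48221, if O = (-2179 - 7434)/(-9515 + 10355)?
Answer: 49583053/840 ≈ 59027.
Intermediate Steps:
O = -9613/840 ≈ -11.444
(10795 - O) + 48221 = (10795 - 1*(-9613/840)) + 48221 = (10795 + 9613/840) + 48221 = 9077413/840 + 48221 = 49583053/840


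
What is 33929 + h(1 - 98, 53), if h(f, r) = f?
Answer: 33832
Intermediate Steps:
33929 + h(1 - 98, 53) = 33929 + (1 - 98) = 33929 - 97 = 33832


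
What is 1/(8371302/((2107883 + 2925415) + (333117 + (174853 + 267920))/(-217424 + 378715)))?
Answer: 135304407268/225035945147 ≈ 0.60126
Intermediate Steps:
1/(8371302/((2107883 + 2925415) + (333117 + (174853 + 267920))/(-217424 + 378715))) = 1/(8371302/(5033298 + (333117 + 442773)/161291)) = 1/(8371302/(5033298 + 775890*(1/161291))) = 1/(8371302/(5033298 + 775890/161291)) = 1/(8371302/(811826443608/161291)) = 1/(8371302*(161291/811826443608)) = 1/(225035945147/135304407268) = 135304407268/225035945147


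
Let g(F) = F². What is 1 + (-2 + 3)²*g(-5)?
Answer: 26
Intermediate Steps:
1 + (-2 + 3)²*g(-5) = 1 + (-2 + 3)²*(-5)² = 1 + 1²*25 = 1 + 1*25 = 1 + 25 = 26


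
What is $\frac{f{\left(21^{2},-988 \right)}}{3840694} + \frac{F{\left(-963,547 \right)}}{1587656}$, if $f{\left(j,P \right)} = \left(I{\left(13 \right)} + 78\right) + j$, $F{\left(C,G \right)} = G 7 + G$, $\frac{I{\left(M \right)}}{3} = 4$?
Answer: $\frac{2206240285}{762212609158} \approx 0.0028945$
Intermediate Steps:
$I{\left(M \right)} = 12$ ($I{\left(M \right)} = 3 \cdot 4 = 12$)
$F{\left(C,G \right)} = 8 G$ ($F{\left(C,G \right)} = 7 G + G = 8 G$)
$f{\left(j,P \right)} = 90 + j$ ($f{\left(j,P \right)} = \left(12 + 78\right) + j = 90 + j$)
$\frac{f{\left(21^{2},-988 \right)}}{3840694} + \frac{F{\left(-963,547 \right)}}{1587656} = \frac{90 + 21^{2}}{3840694} + \frac{8 \cdot 547}{1587656} = \left(90 + 441\right) \frac{1}{3840694} + 4376 \cdot \frac{1}{1587656} = 531 \cdot \frac{1}{3840694} + \frac{547}{198457} = \frac{531}{3840694} + \frac{547}{198457} = \frac{2206240285}{762212609158}$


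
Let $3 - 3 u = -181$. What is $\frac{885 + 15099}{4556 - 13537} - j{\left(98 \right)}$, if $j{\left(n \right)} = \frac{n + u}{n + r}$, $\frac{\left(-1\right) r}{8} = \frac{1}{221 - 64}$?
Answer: $- \frac{705696991}{207164727} \approx -3.4065$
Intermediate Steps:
$r = - \frac{8}{157}$ ($r = - \frac{8}{221 - 64} = - \frac{8}{157} \approx -0.050955$)
$u = \frac{184}{3}$ ($u = 1 - - \frac{181}{3} = 1 + \frac{181}{3} = \frac{184}{3} \approx 61.333$)
$j{\left(n \right)} = \frac{\frac{184}{3} + n}{- \frac{8}{157} + n}$ ($j{\left(n \right)} = \frac{n + \frac{184}{3}}{n - \frac{8}{157}} = \frac{\frac{184}{3} + n}{- \frac{8}{157} + n}$)
$\frac{885 + 15099}{4556 - 13537} - j{\left(98 \right)} = \frac{885 + 15099}{4556 - 13537} - \frac{157 \left(184 + 3 \cdot 98\right)}{3 \left(-8 + 157 \cdot 98\right)} = \frac{15984}{-8981} - \frac{157 \left(184 + 294\right)}{3 \left(-8 + 15386\right)} = 15984 \left(- \frac{1}{8981}\right) - \frac{157}{3} \cdot \frac{1}{15378} \cdot 478 = - \frac{15984}{8981} - \frac{157}{3} \cdot \frac{1}{15378} \cdot 478 = - \frac{15984}{8981} - \frac{37523}{23067} = - \frac{705696991}{207164727}$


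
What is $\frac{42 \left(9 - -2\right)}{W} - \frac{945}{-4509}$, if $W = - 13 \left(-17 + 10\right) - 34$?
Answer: $\frac{26383}{3173} \approx 8.3148$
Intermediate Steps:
$W = 57$ ($W = \left(-13\right) \left(-7\right) - 34 = 91 - 34 = 57$)
$\frac{42 \left(9 - -2\right)}{W} - \frac{945}{-4509} = \frac{42 \left(9 - -2\right)}{57} - \frac{945}{-4509} = 42 \left(9 + 2\right) \frac{1}{57} - - \frac{35}{167} = 42 \cdot 11 \cdot \frac{1}{57} + \frac{35}{167} = 462 \cdot \frac{1}{57} + \frac{35}{167} = \frac{154}{19} + \frac{35}{167} = \frac{26383}{3173}$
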